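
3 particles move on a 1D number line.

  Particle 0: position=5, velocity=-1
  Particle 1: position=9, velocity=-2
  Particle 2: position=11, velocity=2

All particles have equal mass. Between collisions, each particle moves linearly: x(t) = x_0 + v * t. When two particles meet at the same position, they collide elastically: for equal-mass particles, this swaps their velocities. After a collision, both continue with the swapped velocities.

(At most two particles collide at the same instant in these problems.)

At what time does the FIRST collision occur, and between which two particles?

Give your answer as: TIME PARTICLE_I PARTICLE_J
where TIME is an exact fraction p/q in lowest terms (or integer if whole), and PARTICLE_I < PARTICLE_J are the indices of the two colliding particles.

Answer: 4 0 1

Derivation:
Pair (0,1): pos 5,9 vel -1,-2 -> gap=4, closing at 1/unit, collide at t=4
Pair (1,2): pos 9,11 vel -2,2 -> not approaching (rel speed -4 <= 0)
Earliest collision: t=4 between 0 and 1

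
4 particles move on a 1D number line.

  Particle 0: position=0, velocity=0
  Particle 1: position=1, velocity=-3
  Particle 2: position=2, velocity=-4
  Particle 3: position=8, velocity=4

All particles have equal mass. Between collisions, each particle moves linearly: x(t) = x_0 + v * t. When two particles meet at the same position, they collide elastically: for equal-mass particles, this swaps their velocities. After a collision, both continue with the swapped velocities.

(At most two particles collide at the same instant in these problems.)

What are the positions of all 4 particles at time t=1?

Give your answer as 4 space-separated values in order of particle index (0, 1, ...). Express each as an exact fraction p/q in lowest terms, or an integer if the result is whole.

Collision at t=1/3: particles 0 and 1 swap velocities; positions: p0=0 p1=0 p2=2/3 p3=28/3; velocities now: v0=-3 v1=0 v2=-4 v3=4
Collision at t=1/2: particles 1 and 2 swap velocities; positions: p0=-1/2 p1=0 p2=0 p3=10; velocities now: v0=-3 v1=-4 v2=0 v3=4
Collision at t=1: particles 0 and 1 swap velocities; positions: p0=-2 p1=-2 p2=0 p3=12; velocities now: v0=-4 v1=-3 v2=0 v3=4
Advance to t=1 (no further collisions before then); velocities: v0=-4 v1=-3 v2=0 v3=4; positions = -2 -2 0 12

Answer: -2 -2 0 12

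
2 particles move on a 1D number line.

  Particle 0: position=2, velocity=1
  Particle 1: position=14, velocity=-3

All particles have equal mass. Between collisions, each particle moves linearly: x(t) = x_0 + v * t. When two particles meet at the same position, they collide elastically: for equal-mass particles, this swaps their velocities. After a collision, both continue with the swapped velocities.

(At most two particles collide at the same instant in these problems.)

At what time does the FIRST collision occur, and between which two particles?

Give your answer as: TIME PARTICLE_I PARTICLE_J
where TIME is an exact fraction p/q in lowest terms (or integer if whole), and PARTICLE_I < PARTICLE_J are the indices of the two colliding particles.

Pair (0,1): pos 2,14 vel 1,-3 -> gap=12, closing at 4/unit, collide at t=3
Earliest collision: t=3 between 0 and 1

Answer: 3 0 1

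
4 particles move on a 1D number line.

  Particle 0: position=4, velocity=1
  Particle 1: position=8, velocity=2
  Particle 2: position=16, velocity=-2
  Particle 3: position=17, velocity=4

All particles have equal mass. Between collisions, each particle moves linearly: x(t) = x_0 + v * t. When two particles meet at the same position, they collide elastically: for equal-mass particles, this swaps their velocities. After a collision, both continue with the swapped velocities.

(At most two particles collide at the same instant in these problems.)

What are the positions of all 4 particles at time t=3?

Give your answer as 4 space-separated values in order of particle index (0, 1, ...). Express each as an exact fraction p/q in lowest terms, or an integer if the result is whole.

Answer: 7 10 14 29

Derivation:
Collision at t=2: particles 1 and 2 swap velocities; positions: p0=6 p1=12 p2=12 p3=25; velocities now: v0=1 v1=-2 v2=2 v3=4
Advance to t=3 (no further collisions before then); velocities: v0=1 v1=-2 v2=2 v3=4; positions = 7 10 14 29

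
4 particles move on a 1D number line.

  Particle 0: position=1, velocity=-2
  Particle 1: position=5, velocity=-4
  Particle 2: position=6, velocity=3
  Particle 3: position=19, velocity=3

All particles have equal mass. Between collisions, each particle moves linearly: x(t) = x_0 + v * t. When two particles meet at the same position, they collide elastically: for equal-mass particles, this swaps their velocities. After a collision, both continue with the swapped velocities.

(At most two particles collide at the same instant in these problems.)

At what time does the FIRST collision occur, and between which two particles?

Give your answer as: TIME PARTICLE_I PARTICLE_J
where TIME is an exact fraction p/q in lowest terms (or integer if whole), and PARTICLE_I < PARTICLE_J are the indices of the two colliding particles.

Answer: 2 0 1

Derivation:
Pair (0,1): pos 1,5 vel -2,-4 -> gap=4, closing at 2/unit, collide at t=2
Pair (1,2): pos 5,6 vel -4,3 -> not approaching (rel speed -7 <= 0)
Pair (2,3): pos 6,19 vel 3,3 -> not approaching (rel speed 0 <= 0)
Earliest collision: t=2 between 0 and 1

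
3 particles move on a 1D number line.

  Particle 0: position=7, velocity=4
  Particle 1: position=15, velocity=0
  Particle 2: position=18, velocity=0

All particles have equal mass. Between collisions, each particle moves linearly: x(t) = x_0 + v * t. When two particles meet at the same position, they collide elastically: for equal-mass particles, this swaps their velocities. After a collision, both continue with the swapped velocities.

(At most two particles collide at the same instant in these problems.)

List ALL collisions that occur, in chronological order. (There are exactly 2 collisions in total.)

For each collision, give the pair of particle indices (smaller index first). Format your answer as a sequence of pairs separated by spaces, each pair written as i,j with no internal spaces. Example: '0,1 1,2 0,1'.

Answer: 0,1 1,2

Derivation:
Collision at t=2: particles 0 and 1 swap velocities; positions: p0=15 p1=15 p2=18; velocities now: v0=0 v1=4 v2=0
Collision at t=11/4: particles 1 and 2 swap velocities; positions: p0=15 p1=18 p2=18; velocities now: v0=0 v1=0 v2=4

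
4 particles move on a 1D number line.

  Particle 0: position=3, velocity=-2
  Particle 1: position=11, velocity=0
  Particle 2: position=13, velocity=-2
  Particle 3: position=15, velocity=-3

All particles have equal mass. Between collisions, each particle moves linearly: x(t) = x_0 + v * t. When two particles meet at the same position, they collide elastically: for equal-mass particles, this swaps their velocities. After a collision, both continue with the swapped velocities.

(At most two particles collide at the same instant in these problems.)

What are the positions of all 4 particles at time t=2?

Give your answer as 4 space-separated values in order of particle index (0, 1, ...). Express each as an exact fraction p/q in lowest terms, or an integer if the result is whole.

Collision at t=1: particles 1 and 2 swap velocities; positions: p0=1 p1=11 p2=11 p3=12; velocities now: v0=-2 v1=-2 v2=0 v3=-3
Collision at t=4/3: particles 2 and 3 swap velocities; positions: p0=1/3 p1=31/3 p2=11 p3=11; velocities now: v0=-2 v1=-2 v2=-3 v3=0
Collision at t=2: particles 1 and 2 swap velocities; positions: p0=-1 p1=9 p2=9 p3=11; velocities now: v0=-2 v1=-3 v2=-2 v3=0
Advance to t=2 (no further collisions before then); velocities: v0=-2 v1=-3 v2=-2 v3=0; positions = -1 9 9 11

Answer: -1 9 9 11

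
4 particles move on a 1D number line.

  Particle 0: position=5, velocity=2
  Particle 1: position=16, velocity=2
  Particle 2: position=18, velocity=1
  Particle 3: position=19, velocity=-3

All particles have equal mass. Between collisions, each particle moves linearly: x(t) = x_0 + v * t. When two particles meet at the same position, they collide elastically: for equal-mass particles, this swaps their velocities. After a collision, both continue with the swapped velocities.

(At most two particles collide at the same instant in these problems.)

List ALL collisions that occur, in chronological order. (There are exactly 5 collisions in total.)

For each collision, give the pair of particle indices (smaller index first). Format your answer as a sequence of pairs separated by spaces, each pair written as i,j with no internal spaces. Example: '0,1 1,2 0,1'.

Answer: 2,3 1,2 2,3 0,1 1,2

Derivation:
Collision at t=1/4: particles 2 and 3 swap velocities; positions: p0=11/2 p1=33/2 p2=73/4 p3=73/4; velocities now: v0=2 v1=2 v2=-3 v3=1
Collision at t=3/5: particles 1 and 2 swap velocities; positions: p0=31/5 p1=86/5 p2=86/5 p3=93/5; velocities now: v0=2 v1=-3 v2=2 v3=1
Collision at t=2: particles 2 and 3 swap velocities; positions: p0=9 p1=13 p2=20 p3=20; velocities now: v0=2 v1=-3 v2=1 v3=2
Collision at t=14/5: particles 0 and 1 swap velocities; positions: p0=53/5 p1=53/5 p2=104/5 p3=108/5; velocities now: v0=-3 v1=2 v2=1 v3=2
Collision at t=13: particles 1 and 2 swap velocities; positions: p0=-20 p1=31 p2=31 p3=42; velocities now: v0=-3 v1=1 v2=2 v3=2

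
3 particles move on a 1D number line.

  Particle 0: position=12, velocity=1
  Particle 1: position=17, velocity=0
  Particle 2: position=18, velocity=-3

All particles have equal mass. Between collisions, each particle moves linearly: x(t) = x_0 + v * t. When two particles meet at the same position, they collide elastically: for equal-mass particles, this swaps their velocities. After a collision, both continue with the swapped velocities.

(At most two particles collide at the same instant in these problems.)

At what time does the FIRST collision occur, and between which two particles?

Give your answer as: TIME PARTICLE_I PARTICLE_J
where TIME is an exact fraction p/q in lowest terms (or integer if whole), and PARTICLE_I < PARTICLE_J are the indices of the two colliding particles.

Pair (0,1): pos 12,17 vel 1,0 -> gap=5, closing at 1/unit, collide at t=5
Pair (1,2): pos 17,18 vel 0,-3 -> gap=1, closing at 3/unit, collide at t=1/3
Earliest collision: t=1/3 between 1 and 2

Answer: 1/3 1 2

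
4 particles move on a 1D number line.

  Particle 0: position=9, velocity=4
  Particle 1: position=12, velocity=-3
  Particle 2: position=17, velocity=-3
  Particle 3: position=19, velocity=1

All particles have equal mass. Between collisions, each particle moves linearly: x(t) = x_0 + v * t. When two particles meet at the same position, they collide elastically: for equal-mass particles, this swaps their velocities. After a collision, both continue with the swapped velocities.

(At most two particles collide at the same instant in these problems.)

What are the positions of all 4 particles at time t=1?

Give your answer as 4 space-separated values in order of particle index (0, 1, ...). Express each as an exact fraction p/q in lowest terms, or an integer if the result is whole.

Collision at t=3/7: particles 0 and 1 swap velocities; positions: p0=75/7 p1=75/7 p2=110/7 p3=136/7; velocities now: v0=-3 v1=4 v2=-3 v3=1
Advance to t=1 (no further collisions before then); velocities: v0=-3 v1=4 v2=-3 v3=1; positions = 9 13 14 20

Answer: 9 13 14 20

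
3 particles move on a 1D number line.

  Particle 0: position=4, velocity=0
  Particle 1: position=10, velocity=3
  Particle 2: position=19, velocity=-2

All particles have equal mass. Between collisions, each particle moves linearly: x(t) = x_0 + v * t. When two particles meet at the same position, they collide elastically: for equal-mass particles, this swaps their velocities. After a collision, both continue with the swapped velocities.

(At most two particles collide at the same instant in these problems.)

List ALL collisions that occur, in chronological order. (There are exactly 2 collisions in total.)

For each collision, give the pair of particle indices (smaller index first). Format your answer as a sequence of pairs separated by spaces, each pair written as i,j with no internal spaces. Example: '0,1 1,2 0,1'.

Collision at t=9/5: particles 1 and 2 swap velocities; positions: p0=4 p1=77/5 p2=77/5; velocities now: v0=0 v1=-2 v2=3
Collision at t=15/2: particles 0 and 1 swap velocities; positions: p0=4 p1=4 p2=65/2; velocities now: v0=-2 v1=0 v2=3

Answer: 1,2 0,1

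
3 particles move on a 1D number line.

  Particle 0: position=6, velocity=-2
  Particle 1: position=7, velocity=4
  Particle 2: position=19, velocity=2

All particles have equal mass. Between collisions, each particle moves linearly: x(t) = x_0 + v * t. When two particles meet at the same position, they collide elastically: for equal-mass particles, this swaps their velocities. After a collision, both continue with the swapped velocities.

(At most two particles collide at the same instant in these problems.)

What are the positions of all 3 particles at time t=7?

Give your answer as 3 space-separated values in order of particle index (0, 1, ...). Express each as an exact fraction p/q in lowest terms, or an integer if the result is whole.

Answer: -8 33 35

Derivation:
Collision at t=6: particles 1 and 2 swap velocities; positions: p0=-6 p1=31 p2=31; velocities now: v0=-2 v1=2 v2=4
Advance to t=7 (no further collisions before then); velocities: v0=-2 v1=2 v2=4; positions = -8 33 35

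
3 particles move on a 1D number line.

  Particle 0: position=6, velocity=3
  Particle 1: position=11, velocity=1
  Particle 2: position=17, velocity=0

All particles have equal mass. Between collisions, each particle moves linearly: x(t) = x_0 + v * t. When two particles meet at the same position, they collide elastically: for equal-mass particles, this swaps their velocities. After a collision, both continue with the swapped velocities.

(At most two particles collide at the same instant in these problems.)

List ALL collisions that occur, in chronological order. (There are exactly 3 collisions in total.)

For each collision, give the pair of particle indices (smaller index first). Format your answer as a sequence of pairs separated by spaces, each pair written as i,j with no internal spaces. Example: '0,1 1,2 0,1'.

Answer: 0,1 1,2 0,1

Derivation:
Collision at t=5/2: particles 0 and 1 swap velocities; positions: p0=27/2 p1=27/2 p2=17; velocities now: v0=1 v1=3 v2=0
Collision at t=11/3: particles 1 and 2 swap velocities; positions: p0=44/3 p1=17 p2=17; velocities now: v0=1 v1=0 v2=3
Collision at t=6: particles 0 and 1 swap velocities; positions: p0=17 p1=17 p2=24; velocities now: v0=0 v1=1 v2=3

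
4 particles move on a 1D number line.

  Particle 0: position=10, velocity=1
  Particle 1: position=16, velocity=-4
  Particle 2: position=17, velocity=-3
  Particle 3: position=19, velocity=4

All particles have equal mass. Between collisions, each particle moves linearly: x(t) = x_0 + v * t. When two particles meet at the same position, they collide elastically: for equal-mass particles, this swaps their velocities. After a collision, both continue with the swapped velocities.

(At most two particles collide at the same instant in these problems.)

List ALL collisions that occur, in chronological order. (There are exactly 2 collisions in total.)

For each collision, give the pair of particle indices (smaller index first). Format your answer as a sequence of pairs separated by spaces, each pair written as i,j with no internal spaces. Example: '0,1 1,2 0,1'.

Collision at t=6/5: particles 0 and 1 swap velocities; positions: p0=56/5 p1=56/5 p2=67/5 p3=119/5; velocities now: v0=-4 v1=1 v2=-3 v3=4
Collision at t=7/4: particles 1 and 2 swap velocities; positions: p0=9 p1=47/4 p2=47/4 p3=26; velocities now: v0=-4 v1=-3 v2=1 v3=4

Answer: 0,1 1,2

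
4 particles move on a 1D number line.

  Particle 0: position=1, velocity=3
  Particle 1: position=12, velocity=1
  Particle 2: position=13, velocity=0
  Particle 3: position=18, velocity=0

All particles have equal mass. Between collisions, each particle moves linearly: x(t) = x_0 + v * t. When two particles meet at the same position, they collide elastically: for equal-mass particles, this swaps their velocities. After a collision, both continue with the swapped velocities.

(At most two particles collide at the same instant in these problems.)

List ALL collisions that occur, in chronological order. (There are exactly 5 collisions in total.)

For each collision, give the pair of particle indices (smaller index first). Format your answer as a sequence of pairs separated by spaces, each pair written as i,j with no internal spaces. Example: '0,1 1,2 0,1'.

Collision at t=1: particles 1 and 2 swap velocities; positions: p0=4 p1=13 p2=13 p3=18; velocities now: v0=3 v1=0 v2=1 v3=0
Collision at t=4: particles 0 and 1 swap velocities; positions: p0=13 p1=13 p2=16 p3=18; velocities now: v0=0 v1=3 v2=1 v3=0
Collision at t=11/2: particles 1 and 2 swap velocities; positions: p0=13 p1=35/2 p2=35/2 p3=18; velocities now: v0=0 v1=1 v2=3 v3=0
Collision at t=17/3: particles 2 and 3 swap velocities; positions: p0=13 p1=53/3 p2=18 p3=18; velocities now: v0=0 v1=1 v2=0 v3=3
Collision at t=6: particles 1 and 2 swap velocities; positions: p0=13 p1=18 p2=18 p3=19; velocities now: v0=0 v1=0 v2=1 v3=3

Answer: 1,2 0,1 1,2 2,3 1,2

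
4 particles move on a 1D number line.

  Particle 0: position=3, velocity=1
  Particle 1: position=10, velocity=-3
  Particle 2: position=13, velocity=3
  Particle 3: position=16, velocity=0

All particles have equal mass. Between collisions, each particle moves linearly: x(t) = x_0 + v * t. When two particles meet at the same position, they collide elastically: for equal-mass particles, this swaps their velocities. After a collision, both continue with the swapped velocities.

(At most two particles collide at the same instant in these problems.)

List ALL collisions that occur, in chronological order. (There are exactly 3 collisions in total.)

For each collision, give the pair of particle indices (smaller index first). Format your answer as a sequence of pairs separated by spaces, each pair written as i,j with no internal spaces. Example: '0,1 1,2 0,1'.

Collision at t=1: particles 2 and 3 swap velocities; positions: p0=4 p1=7 p2=16 p3=16; velocities now: v0=1 v1=-3 v2=0 v3=3
Collision at t=7/4: particles 0 and 1 swap velocities; positions: p0=19/4 p1=19/4 p2=16 p3=73/4; velocities now: v0=-3 v1=1 v2=0 v3=3
Collision at t=13: particles 1 and 2 swap velocities; positions: p0=-29 p1=16 p2=16 p3=52; velocities now: v0=-3 v1=0 v2=1 v3=3

Answer: 2,3 0,1 1,2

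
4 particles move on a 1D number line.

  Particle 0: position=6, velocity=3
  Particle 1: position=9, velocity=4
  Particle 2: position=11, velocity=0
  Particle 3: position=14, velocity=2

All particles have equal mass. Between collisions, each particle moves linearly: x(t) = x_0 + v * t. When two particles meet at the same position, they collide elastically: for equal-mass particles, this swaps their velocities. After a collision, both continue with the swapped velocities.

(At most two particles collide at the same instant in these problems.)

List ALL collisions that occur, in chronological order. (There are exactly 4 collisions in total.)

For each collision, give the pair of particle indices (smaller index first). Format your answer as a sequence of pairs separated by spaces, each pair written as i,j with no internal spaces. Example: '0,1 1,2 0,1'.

Collision at t=1/2: particles 1 and 2 swap velocities; positions: p0=15/2 p1=11 p2=11 p3=15; velocities now: v0=3 v1=0 v2=4 v3=2
Collision at t=5/3: particles 0 and 1 swap velocities; positions: p0=11 p1=11 p2=47/3 p3=52/3; velocities now: v0=0 v1=3 v2=4 v3=2
Collision at t=5/2: particles 2 and 3 swap velocities; positions: p0=11 p1=27/2 p2=19 p3=19; velocities now: v0=0 v1=3 v2=2 v3=4
Collision at t=8: particles 1 and 2 swap velocities; positions: p0=11 p1=30 p2=30 p3=41; velocities now: v0=0 v1=2 v2=3 v3=4

Answer: 1,2 0,1 2,3 1,2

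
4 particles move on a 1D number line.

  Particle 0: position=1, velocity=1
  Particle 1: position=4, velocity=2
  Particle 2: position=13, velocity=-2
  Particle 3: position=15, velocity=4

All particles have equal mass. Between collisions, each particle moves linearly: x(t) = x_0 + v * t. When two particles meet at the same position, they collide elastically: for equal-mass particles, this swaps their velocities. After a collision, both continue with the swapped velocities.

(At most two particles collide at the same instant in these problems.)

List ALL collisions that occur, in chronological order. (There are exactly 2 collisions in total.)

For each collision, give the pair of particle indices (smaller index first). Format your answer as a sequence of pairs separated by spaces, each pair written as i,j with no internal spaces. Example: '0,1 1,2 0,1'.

Collision at t=9/4: particles 1 and 2 swap velocities; positions: p0=13/4 p1=17/2 p2=17/2 p3=24; velocities now: v0=1 v1=-2 v2=2 v3=4
Collision at t=4: particles 0 and 1 swap velocities; positions: p0=5 p1=5 p2=12 p3=31; velocities now: v0=-2 v1=1 v2=2 v3=4

Answer: 1,2 0,1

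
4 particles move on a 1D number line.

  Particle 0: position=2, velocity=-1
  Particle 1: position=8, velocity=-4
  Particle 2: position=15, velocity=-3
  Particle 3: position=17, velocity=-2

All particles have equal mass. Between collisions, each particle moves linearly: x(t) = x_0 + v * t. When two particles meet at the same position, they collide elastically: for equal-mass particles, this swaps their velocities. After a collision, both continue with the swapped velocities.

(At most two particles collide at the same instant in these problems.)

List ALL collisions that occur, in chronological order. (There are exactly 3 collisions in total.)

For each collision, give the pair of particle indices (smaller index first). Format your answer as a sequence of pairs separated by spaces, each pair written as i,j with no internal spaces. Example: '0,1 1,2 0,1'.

Answer: 0,1 1,2 2,3

Derivation:
Collision at t=2: particles 0 and 1 swap velocities; positions: p0=0 p1=0 p2=9 p3=13; velocities now: v0=-4 v1=-1 v2=-3 v3=-2
Collision at t=13/2: particles 1 and 2 swap velocities; positions: p0=-18 p1=-9/2 p2=-9/2 p3=4; velocities now: v0=-4 v1=-3 v2=-1 v3=-2
Collision at t=15: particles 2 and 3 swap velocities; positions: p0=-52 p1=-30 p2=-13 p3=-13; velocities now: v0=-4 v1=-3 v2=-2 v3=-1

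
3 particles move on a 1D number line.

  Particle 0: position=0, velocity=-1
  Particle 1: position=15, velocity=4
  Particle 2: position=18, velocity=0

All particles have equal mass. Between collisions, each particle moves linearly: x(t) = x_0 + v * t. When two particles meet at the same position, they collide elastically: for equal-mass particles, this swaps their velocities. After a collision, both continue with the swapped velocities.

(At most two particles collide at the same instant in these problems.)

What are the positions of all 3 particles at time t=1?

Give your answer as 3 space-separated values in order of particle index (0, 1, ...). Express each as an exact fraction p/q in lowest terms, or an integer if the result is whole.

Collision at t=3/4: particles 1 and 2 swap velocities; positions: p0=-3/4 p1=18 p2=18; velocities now: v0=-1 v1=0 v2=4
Advance to t=1 (no further collisions before then); velocities: v0=-1 v1=0 v2=4; positions = -1 18 19

Answer: -1 18 19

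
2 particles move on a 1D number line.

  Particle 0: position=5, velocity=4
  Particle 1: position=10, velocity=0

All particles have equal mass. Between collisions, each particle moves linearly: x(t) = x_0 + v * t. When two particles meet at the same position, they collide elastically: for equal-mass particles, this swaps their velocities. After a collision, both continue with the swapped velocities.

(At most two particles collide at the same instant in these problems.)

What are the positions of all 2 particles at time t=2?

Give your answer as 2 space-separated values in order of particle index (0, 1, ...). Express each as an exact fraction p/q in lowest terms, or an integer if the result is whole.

Collision at t=5/4: particles 0 and 1 swap velocities; positions: p0=10 p1=10; velocities now: v0=0 v1=4
Advance to t=2 (no further collisions before then); velocities: v0=0 v1=4; positions = 10 13

Answer: 10 13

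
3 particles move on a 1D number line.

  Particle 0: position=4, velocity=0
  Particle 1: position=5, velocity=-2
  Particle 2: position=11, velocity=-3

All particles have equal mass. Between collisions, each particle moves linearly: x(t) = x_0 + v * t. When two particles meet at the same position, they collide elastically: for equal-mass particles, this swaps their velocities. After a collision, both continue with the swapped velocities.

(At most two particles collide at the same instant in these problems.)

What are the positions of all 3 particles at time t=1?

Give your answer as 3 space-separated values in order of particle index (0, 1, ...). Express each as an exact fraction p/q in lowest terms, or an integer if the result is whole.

Collision at t=1/2: particles 0 and 1 swap velocities; positions: p0=4 p1=4 p2=19/2; velocities now: v0=-2 v1=0 v2=-3
Advance to t=1 (no further collisions before then); velocities: v0=-2 v1=0 v2=-3; positions = 3 4 8

Answer: 3 4 8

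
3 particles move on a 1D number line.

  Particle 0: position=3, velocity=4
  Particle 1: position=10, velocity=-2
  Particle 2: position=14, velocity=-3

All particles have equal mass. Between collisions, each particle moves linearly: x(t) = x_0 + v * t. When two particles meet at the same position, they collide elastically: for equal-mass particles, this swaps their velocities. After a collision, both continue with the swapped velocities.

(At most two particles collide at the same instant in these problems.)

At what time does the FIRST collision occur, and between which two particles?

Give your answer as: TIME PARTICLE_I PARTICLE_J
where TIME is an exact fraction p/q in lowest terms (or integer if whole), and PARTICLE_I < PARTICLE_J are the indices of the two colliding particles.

Answer: 7/6 0 1

Derivation:
Pair (0,1): pos 3,10 vel 4,-2 -> gap=7, closing at 6/unit, collide at t=7/6
Pair (1,2): pos 10,14 vel -2,-3 -> gap=4, closing at 1/unit, collide at t=4
Earliest collision: t=7/6 between 0 and 1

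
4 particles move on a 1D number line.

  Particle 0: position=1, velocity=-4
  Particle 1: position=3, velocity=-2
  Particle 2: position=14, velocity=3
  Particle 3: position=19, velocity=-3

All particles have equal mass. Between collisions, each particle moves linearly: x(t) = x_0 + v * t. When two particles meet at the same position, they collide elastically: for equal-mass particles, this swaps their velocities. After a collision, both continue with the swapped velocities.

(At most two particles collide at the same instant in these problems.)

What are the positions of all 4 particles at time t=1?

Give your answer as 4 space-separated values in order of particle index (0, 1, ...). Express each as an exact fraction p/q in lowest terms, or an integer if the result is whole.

Answer: -3 1 16 17

Derivation:
Collision at t=5/6: particles 2 and 3 swap velocities; positions: p0=-7/3 p1=4/3 p2=33/2 p3=33/2; velocities now: v0=-4 v1=-2 v2=-3 v3=3
Advance to t=1 (no further collisions before then); velocities: v0=-4 v1=-2 v2=-3 v3=3; positions = -3 1 16 17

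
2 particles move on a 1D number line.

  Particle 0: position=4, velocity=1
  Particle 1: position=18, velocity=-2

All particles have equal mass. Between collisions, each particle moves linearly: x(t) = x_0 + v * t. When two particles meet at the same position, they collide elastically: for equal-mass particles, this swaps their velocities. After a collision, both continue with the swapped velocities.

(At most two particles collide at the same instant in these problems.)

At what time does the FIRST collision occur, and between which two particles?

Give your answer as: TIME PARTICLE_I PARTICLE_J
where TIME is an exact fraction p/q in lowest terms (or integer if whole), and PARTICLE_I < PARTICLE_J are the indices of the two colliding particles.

Pair (0,1): pos 4,18 vel 1,-2 -> gap=14, closing at 3/unit, collide at t=14/3
Earliest collision: t=14/3 between 0 and 1

Answer: 14/3 0 1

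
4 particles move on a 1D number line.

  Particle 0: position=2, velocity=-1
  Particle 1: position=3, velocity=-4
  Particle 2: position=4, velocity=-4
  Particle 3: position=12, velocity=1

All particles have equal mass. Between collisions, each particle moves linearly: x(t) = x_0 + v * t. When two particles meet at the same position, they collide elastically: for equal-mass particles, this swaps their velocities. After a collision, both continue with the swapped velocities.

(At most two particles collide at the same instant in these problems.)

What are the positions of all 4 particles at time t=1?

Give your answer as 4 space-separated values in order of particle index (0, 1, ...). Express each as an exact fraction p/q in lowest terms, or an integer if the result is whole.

Collision at t=1/3: particles 0 and 1 swap velocities; positions: p0=5/3 p1=5/3 p2=8/3 p3=37/3; velocities now: v0=-4 v1=-1 v2=-4 v3=1
Collision at t=2/3: particles 1 and 2 swap velocities; positions: p0=1/3 p1=4/3 p2=4/3 p3=38/3; velocities now: v0=-4 v1=-4 v2=-1 v3=1
Advance to t=1 (no further collisions before then); velocities: v0=-4 v1=-4 v2=-1 v3=1; positions = -1 0 1 13

Answer: -1 0 1 13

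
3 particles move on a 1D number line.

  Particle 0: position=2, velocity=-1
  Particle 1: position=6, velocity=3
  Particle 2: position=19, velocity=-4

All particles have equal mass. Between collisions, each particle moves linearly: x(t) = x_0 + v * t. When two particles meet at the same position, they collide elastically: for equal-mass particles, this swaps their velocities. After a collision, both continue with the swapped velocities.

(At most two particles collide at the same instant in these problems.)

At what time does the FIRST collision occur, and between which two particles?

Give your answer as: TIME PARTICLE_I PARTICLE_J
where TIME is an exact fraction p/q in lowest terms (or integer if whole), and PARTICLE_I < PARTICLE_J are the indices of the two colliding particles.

Answer: 13/7 1 2

Derivation:
Pair (0,1): pos 2,6 vel -1,3 -> not approaching (rel speed -4 <= 0)
Pair (1,2): pos 6,19 vel 3,-4 -> gap=13, closing at 7/unit, collide at t=13/7
Earliest collision: t=13/7 between 1 and 2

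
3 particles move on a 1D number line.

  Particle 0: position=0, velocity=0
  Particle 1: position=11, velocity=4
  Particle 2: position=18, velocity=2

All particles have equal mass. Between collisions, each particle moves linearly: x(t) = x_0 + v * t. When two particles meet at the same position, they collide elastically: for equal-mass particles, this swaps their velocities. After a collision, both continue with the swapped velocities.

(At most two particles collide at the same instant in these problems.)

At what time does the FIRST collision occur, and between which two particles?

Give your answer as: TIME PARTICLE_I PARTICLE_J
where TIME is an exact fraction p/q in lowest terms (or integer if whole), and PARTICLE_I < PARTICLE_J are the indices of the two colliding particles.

Pair (0,1): pos 0,11 vel 0,4 -> not approaching (rel speed -4 <= 0)
Pair (1,2): pos 11,18 vel 4,2 -> gap=7, closing at 2/unit, collide at t=7/2
Earliest collision: t=7/2 between 1 and 2

Answer: 7/2 1 2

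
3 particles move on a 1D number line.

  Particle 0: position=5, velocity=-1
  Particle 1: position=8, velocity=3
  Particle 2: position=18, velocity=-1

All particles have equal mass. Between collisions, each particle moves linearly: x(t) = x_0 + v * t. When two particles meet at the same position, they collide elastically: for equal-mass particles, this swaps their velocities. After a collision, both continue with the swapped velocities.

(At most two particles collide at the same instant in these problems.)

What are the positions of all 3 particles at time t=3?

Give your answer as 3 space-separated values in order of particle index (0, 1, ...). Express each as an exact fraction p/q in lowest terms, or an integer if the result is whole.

Answer: 2 15 17

Derivation:
Collision at t=5/2: particles 1 and 2 swap velocities; positions: p0=5/2 p1=31/2 p2=31/2; velocities now: v0=-1 v1=-1 v2=3
Advance to t=3 (no further collisions before then); velocities: v0=-1 v1=-1 v2=3; positions = 2 15 17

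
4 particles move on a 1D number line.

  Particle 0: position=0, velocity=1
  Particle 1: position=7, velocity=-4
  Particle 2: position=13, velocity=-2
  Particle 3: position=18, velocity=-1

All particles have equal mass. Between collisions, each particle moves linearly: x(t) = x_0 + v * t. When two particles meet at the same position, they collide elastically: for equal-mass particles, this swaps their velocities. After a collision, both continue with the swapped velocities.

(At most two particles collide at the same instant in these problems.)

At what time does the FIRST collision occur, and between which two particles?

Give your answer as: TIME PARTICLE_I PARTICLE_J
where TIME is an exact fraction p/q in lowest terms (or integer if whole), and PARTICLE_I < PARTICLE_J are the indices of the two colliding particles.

Answer: 7/5 0 1

Derivation:
Pair (0,1): pos 0,7 vel 1,-4 -> gap=7, closing at 5/unit, collide at t=7/5
Pair (1,2): pos 7,13 vel -4,-2 -> not approaching (rel speed -2 <= 0)
Pair (2,3): pos 13,18 vel -2,-1 -> not approaching (rel speed -1 <= 0)
Earliest collision: t=7/5 between 0 and 1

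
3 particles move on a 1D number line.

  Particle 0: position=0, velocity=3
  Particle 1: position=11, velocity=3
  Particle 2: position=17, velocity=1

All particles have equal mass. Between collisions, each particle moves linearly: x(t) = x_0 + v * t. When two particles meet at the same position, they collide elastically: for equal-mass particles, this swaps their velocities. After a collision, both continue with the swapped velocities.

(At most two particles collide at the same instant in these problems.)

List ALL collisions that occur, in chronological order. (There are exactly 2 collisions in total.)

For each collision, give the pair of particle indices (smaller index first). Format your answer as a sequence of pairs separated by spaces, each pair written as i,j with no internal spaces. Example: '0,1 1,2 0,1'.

Collision at t=3: particles 1 and 2 swap velocities; positions: p0=9 p1=20 p2=20; velocities now: v0=3 v1=1 v2=3
Collision at t=17/2: particles 0 and 1 swap velocities; positions: p0=51/2 p1=51/2 p2=73/2; velocities now: v0=1 v1=3 v2=3

Answer: 1,2 0,1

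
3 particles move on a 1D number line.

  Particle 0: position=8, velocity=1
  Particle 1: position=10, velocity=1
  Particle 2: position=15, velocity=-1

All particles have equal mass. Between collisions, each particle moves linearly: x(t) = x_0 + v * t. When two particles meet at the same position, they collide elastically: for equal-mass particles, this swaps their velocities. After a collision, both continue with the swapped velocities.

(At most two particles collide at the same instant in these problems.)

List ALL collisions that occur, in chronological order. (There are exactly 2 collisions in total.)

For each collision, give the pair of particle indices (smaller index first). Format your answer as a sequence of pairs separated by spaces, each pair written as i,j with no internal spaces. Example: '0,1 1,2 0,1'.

Collision at t=5/2: particles 1 and 2 swap velocities; positions: p0=21/2 p1=25/2 p2=25/2; velocities now: v0=1 v1=-1 v2=1
Collision at t=7/2: particles 0 and 1 swap velocities; positions: p0=23/2 p1=23/2 p2=27/2; velocities now: v0=-1 v1=1 v2=1

Answer: 1,2 0,1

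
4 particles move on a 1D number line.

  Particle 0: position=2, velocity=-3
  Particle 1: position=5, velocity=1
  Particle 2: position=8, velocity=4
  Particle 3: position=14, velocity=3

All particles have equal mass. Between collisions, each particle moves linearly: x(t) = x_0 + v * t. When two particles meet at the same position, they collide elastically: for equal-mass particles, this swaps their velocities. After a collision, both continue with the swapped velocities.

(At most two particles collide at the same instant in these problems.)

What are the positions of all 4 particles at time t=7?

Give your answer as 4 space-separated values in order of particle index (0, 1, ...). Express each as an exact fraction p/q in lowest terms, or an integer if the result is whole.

Answer: -19 12 35 36

Derivation:
Collision at t=6: particles 2 and 3 swap velocities; positions: p0=-16 p1=11 p2=32 p3=32; velocities now: v0=-3 v1=1 v2=3 v3=4
Advance to t=7 (no further collisions before then); velocities: v0=-3 v1=1 v2=3 v3=4; positions = -19 12 35 36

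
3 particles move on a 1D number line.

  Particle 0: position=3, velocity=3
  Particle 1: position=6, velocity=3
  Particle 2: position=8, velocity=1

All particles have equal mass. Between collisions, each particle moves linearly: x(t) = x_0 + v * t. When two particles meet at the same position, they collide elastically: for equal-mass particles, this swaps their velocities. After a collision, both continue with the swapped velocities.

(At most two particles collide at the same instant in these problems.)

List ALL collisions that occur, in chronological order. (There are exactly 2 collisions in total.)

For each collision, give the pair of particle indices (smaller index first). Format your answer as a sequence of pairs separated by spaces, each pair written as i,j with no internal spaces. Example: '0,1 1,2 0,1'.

Collision at t=1: particles 1 and 2 swap velocities; positions: p0=6 p1=9 p2=9; velocities now: v0=3 v1=1 v2=3
Collision at t=5/2: particles 0 and 1 swap velocities; positions: p0=21/2 p1=21/2 p2=27/2; velocities now: v0=1 v1=3 v2=3

Answer: 1,2 0,1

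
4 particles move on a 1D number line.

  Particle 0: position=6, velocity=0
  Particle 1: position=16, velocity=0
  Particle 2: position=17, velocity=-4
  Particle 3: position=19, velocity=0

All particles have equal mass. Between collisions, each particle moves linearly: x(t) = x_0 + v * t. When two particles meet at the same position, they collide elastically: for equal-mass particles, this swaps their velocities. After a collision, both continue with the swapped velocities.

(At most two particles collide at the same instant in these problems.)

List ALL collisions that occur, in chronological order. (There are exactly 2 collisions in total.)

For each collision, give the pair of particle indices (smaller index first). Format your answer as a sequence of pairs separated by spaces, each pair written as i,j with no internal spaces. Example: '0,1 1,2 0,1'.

Answer: 1,2 0,1

Derivation:
Collision at t=1/4: particles 1 and 2 swap velocities; positions: p0=6 p1=16 p2=16 p3=19; velocities now: v0=0 v1=-4 v2=0 v3=0
Collision at t=11/4: particles 0 and 1 swap velocities; positions: p0=6 p1=6 p2=16 p3=19; velocities now: v0=-4 v1=0 v2=0 v3=0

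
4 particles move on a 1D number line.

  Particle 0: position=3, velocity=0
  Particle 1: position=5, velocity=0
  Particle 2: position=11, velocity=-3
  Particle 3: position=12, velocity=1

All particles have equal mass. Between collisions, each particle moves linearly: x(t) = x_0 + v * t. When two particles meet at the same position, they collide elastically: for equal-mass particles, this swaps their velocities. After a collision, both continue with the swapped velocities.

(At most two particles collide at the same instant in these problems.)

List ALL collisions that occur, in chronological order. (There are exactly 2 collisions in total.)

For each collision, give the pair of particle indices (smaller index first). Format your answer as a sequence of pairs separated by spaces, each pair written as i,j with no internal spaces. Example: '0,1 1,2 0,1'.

Answer: 1,2 0,1

Derivation:
Collision at t=2: particles 1 and 2 swap velocities; positions: p0=3 p1=5 p2=5 p3=14; velocities now: v0=0 v1=-3 v2=0 v3=1
Collision at t=8/3: particles 0 and 1 swap velocities; positions: p0=3 p1=3 p2=5 p3=44/3; velocities now: v0=-3 v1=0 v2=0 v3=1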